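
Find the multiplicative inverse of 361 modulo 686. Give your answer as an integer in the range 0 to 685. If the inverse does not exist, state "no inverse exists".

667

gcd(686, 361) by repeated division:
686 = 1*361 + 325
361 = 1*325 + 36
325 = 9*36 + 1
36 = 36*1 + 0
The gcd is 1. Working backward:
1 = 325 − 9·36
1 = −9·361 + 10·325
1 = 10·686 − 19·361
So 361·(-19) ≡ 1 (mod 686), and -19 ≡ 667 (mod 686).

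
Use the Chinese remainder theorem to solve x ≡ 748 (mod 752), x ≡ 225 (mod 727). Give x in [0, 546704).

Write x = 748 + 752·k. Then 752·k ≡ 225 − 748 ≡ 204 (mod 727).
Need 752⁻¹ mod 727. Extended Euclid on (727, 25):
727 = 29×25 + 2
25 = 12×2 + 1
2 = 2×1 + 0
Back-substitute:
1 = 25 − 12·2
1 = −12·727 + 349·25
752⁻¹ ≡ 349 (mod 727), so k ≡ 349·204 ≡ 677 (mod 727).
x = 748 + 752·677 = 509852.

509852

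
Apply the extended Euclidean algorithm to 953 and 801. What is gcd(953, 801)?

1

Apply Euclid's algorithm to 953 and 801:
953 = 1·801 + 152
801 = 5·152 + 41
152 = 3·41 + 29
41 = 1·29 + 12
29 = 2·12 + 5
12 = 2·5 + 2
5 = 2·2 + 1
2 = 2·1 + 0
gcd(953, 801) = 1.
Express as a combination:
1 = 5 − 2·2
1 = −2·12 + 5·5
1 = 5·29 − 12·12
1 = −12·41 + 17·29
1 = 17·152 − 63·41
1 = −63·801 + 332·152
1 = 332·953 − 395·801
So 1 = (332)·953 + (-395)·801.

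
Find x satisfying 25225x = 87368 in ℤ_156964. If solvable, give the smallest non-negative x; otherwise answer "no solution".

First find gcd(25225, 156964):
156964 = 6*25225 + 5614
25225 = 4*5614 + 2769
5614 = 2*2769 + 76
2769 = 36*76 + 33
76 = 2*33 + 10
33 = 3*10 + 3
10 = 3*3 + 1
3 = 3*1 + 0
gcd = 1, so a unique solution mod 156964 exists.
Back-substitute for the Bézout coefficients:
1 = 10 − 3·3
1 = −3·33 + 10·10
1 = 10·76 − 23·33
1 = −23·2769 + 838·76
1 = 838·5614 − 1699·2769
1 = −1699·25225 + 7634·5614
1 = 7634·156964 − 47503·25225
So 25225·(-47503) ≡ 1 (mod 156964), giving 25225⁻¹ ≡ 109461.
x ≡ 25225⁻¹·87368 ≡ 109461·87368 ≡ 43020 (mod 156964).

43020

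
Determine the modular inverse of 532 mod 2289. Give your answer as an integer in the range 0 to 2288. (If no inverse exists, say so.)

no inverse exists

Euclidean algorithm on 2289, 532:
2289 = 4·532 + 161
532 = 3·161 + 49
161 = 3·49 + 14
49 = 3·14 + 7
14 = 2·7 + 0
Since gcd = 7 > 1, 532 is not a unit mod 2289.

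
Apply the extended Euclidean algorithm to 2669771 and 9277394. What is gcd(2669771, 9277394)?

1

Euclidean algorithm:
9277394 = 3·2669771 + 1268081
2669771 = 2·1268081 + 133609
1268081 = 9·133609 + 65600
133609 = 2·65600 + 2409
65600 = 27·2409 + 557
2409 = 4·557 + 181
557 = 3·181 + 14
181 = 12·14 + 13
14 = 1·13 + 1
13 = 13·1 + 0
gcd(2669771, 9277394) = 1.
Working backward:
1 = 14 − 13
1 = −181 + 13·14
1 = 13·557 − 40·181
1 = −40·2409 + 173·557
1 = 173·65600 − 4711·2409
1 = −4711·133609 + 9595·65600
1 = 9595·1268081 − 91066·133609
1 = −91066·2669771 + 191727·1268081
1 = 191727·9277394 − 666247·2669771
So 1 = (191727)·9277394 + (-666247)·2669771.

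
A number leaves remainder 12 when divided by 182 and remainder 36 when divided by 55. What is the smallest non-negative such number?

Write x = 12 + 182·k. Then 182·k ≡ 36 − 12 ≡ 24 (mod 55).
Need 182⁻¹ mod 55. Extended Euclid on (55, 17):
55 = 3*17 + 4
17 = 4*4 + 1
4 = 4*1 + 0
Back-substitute:
1 = 17 − 4·4
1 = −4·55 + 13·17
182⁻¹ ≡ 13 (mod 55), so k ≡ 13·24 ≡ 37 (mod 55).
x = 12 + 182·37 = 6746.

6746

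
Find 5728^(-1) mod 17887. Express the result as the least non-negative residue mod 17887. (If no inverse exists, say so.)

gcd(17887, 5728) by repeated division:
17887 = 3*5728 + 703
5728 = 8*703 + 104
703 = 6*104 + 79
104 = 1*79 + 25
79 = 3*25 + 4
25 = 6*4 + 1
4 = 4*1 + 0
Since gcd(5728, 17887) = 1, back-substitute to write 1 as a combination:
1 = 25 − 6·4
1 = −6·79 + 19·25
1 = 19·104 − 25·79
1 = −25·703 + 169·104
1 = 169·5728 − 1377·703
1 = −1377·17887 + 4300·5728
So 5728·4300 ≡ 1 (mod 17887).

4300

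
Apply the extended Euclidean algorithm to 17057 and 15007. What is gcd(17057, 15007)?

1

Repeated division:
17057 = 1×15007 + 2050
15007 = 7×2050 + 657
2050 = 3×657 + 79
657 = 8×79 + 25
79 = 3×25 + 4
25 = 6×4 + 1
4 = 4×1 + 0
gcd(17057, 15007) = 1.
Back-substituting:
1 = 25 − 6·4
1 = −6·79 + 19·25
1 = 19·657 − 158·79
1 = −158·2050 + 493·657
1 = 493·15007 − 3609·2050
1 = −3609·17057 + 4102·15007
So 1 = (-3609)·17057 + (4102)·15007.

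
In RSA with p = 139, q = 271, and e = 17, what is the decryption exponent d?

φ(n) = (p−1)(q−1) = 138·270 = 37260.
Need d with 17·d ≡ 1 (mod 37260). Apply the extended Euclidean algorithm:
37260 = 2191·17 + 13
17 = 1·13 + 4
13 = 3·4 + 1
4 = 4·1 + 0
Back-substitute:
1 = 13 − 3·4
1 = −3·17 + 4·13
1 = 4·37260 − 8767·17
So 17·(-8767) ≡ 1 (mod 37260), hence d ≡ -8767 ≡ 28493 (mod 37260).

28493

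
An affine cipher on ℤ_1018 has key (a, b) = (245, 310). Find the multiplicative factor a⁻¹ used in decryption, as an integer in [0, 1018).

Apply the Euclidean algorithm to 1018 and 245:
1018 = 4·245 + 38
245 = 6·38 + 17
38 = 2·17 + 4
17 = 4·4 + 1
4 = 4·1 + 0
The gcd is 1. Working backward:
1 = 17 − 4·4
1 = −4·38 + 9·17
1 = 9·245 − 58·38
1 = −58·1018 + 241·245
So 245·241 ≡ 1 (mod 1018).

241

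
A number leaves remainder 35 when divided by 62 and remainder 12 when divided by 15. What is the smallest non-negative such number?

717

Write x = 35 + 62·k. Then 62·k ≡ 12 − 35 ≡ 7 (mod 15).
Need 62⁻¹ mod 15. Extended Euclid on (15, 2):
15 = 7×2 + 1
2 = 2×1 + 0
Back-substitute:
1 = 15 − 7·2
62⁻¹ ≡ 8 (mod 15), so k ≡ 8·7 ≡ 11 (mod 15).
x = 35 + 62·11 = 717.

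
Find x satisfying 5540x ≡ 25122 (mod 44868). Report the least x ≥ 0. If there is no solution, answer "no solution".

no solution

gcd(5540, 44868):
44868 = 8*5540 + 548
5540 = 10*548 + 60
548 = 9*60 + 8
60 = 7*8 + 4
8 = 2*4 + 0
gcd = 4, but 4 ∤ 25122, so the congruence has no solution.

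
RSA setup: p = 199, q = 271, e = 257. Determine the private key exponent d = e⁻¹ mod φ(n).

13313

φ(n) = (p−1)(q−1) = 198·270 = 53460.
Need d with 257·d ≡ 1 (mod 53460). Apply the extended Euclidean algorithm:
53460 = 208×257 + 4
257 = 64×4 + 1
4 = 4×1 + 0
Back-substitute:
1 = 257 − 64·4
1 = −64·53460 + 13313·257
So 257·13313 ≡ 1 (mod 53460), hence d = 13313.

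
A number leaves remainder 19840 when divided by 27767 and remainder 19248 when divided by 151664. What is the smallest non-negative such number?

295460720

Write x = 19840 + 27767·k. Then 27767·k ≡ 19248 − 19840 ≡ 151072 (mod 151664).
Need 27767⁻¹ mod 151664. Extended Euclid on (151664, 27767):
151664 = 5*27767 + 12829
27767 = 2*12829 + 2109
12829 = 6*2109 + 175
2109 = 12*175 + 9
175 = 19*9 + 4
9 = 2*4 + 1
4 = 4*1 + 0
Back-substitute:
1 = 9 − 2·4
1 = −2·175 + 39·9
1 = 39·2109 − 470·175
1 = −470·12829 + 2859·2109
1 = 2859·27767 − 6188·12829
1 = −6188·151664 + 33799·27767
27767⁻¹ ≡ 33799 (mod 151664), so k ≡ 33799·151072 ≡ 10640 (mod 151664).
x = 19840 + 27767·10640 = 295460720.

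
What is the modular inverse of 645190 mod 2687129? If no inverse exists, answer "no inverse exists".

gcd(2687129, 645190) by repeated division:
2687129 = 4·645190 + 106369
645190 = 6·106369 + 6976
106369 = 15·6976 + 1729
6976 = 4·1729 + 60
1729 = 28·60 + 49
60 = 1·49 + 11
49 = 4·11 + 5
11 = 2·5 + 1
5 = 5·1 + 0
The gcd is 1. Working backward:
1 = 11 − 2·5
1 = −2·49 + 9·11
1 = 9·60 − 11·49
1 = −11·1729 + 317·60
1 = 317·6976 − 1279·1729
1 = −1279·106369 + 19502·6976
1 = 19502·645190 − 118291·106369
1 = −118291·2687129 + 492666·645190
So 645190·492666 ≡ 1 (mod 2687129).

492666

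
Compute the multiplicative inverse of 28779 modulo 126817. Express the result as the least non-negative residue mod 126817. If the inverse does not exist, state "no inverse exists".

59458

Apply the Euclidean algorithm to 126817 and 28779:
126817 = 4*28779 + 11701
28779 = 2*11701 + 5377
11701 = 2*5377 + 947
5377 = 5*947 + 642
947 = 1*642 + 305
642 = 2*305 + 32
305 = 9*32 + 17
32 = 1*17 + 15
17 = 1*15 + 2
15 = 7*2 + 1
2 = 2*1 + 0
The gcd is 1. Working backward:
1 = 15 − 7·2
1 = −7·17 + 8·15
1 = 8·32 − 15·17
1 = −15·305 + 143·32
1 = 143·642 − 301·305
1 = −301·947 + 444·642
1 = 444·5377 − 2521·947
1 = −2521·11701 + 5486·5377
1 = 5486·28779 − 13493·11701
1 = −13493·126817 + 59458·28779
So 28779·59458 ≡ 1 (mod 126817).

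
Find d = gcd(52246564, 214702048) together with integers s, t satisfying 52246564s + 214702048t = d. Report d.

4

Repeated division:
214702048 = 4*52246564 + 5715792
52246564 = 9*5715792 + 804436
5715792 = 7*804436 + 84740
804436 = 9*84740 + 41776
84740 = 2*41776 + 1188
41776 = 35*1188 + 196
1188 = 6*196 + 12
196 = 16*12 + 4
12 = 3*4 + 0
gcd(52246564, 214702048) = 4.
Back-substituting:
4 = 196 − 16·12
4 = −16·1188 + 97·196
4 = 97·41776 − 3411·1188
4 = −3411·84740 + 6919·41776
4 = 6919·804436 − 65682·84740
4 = −65682·5715792 + 466693·804436
4 = 466693·52246564 − 4265919·5715792
4 = −4265919·214702048 + 17530369·52246564
So 4 = (-4265919)·214702048 + (17530369)·52246564.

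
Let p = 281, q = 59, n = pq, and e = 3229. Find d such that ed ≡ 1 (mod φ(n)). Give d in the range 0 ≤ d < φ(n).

16069

φ(n) = (p−1)(q−1) = 280·58 = 16240.
Need d with 3229·d ≡ 1 (mod 16240). Apply the extended Euclidean algorithm:
16240 = 5·3229 + 95
3229 = 33·95 + 94
95 = 1·94 + 1
94 = 94·1 + 0
Back-substitute:
1 = 95 − 94
1 = −3229 + 34·95
1 = 34·16240 − 171·3229
So 3229·(-171) ≡ 1 (mod 16240), hence d ≡ -171 ≡ 16069 (mod 16240).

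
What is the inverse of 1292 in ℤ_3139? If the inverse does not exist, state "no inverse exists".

Apply the Euclidean algorithm to 3139 and 1292:
3139 = 2×1292 + 555
1292 = 2×555 + 182
555 = 3×182 + 9
182 = 20×9 + 2
9 = 4×2 + 1
2 = 2×1 + 0
The gcd is 1. Working backward:
1 = 9 − 4·2
1 = −4·182 + 81·9
1 = 81·555 − 247·182
1 = −247·1292 + 575·555
1 = 575·3139 − 1397·1292
Thus 1292·(-1397) ≡ 1 (mod 3139); reducing, -1397 mod 3139 = 1742.

1742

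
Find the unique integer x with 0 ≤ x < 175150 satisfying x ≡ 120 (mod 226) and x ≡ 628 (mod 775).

Write x = 120 + 226·k. Then 226·k ≡ 628 − 120 ≡ 508 (mod 775).
Need 226⁻¹ mod 775. Extended Euclid on (775, 226):
775 = 3×226 + 97
226 = 2×97 + 32
97 = 3×32 + 1
32 = 32×1 + 0
Back-substitute:
1 = 97 − 3·32
1 = −3·226 + 7·97
1 = 7·775 − 24·226
226⁻¹ ≡ 751 (mod 775), so k ≡ 751·508 ≡ 208 (mod 775).
x = 120 + 226·208 = 47128.

47128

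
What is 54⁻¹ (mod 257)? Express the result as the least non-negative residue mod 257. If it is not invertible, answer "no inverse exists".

119

gcd(257, 54) by repeated division:
257 = 4×54 + 41
54 = 1×41 + 13
41 = 3×13 + 2
13 = 6×2 + 1
2 = 2×1 + 0
The gcd is 1. Working backward:
1 = 13 − 6·2
1 = −6·41 + 19·13
1 = 19·54 − 25·41
1 = −25·257 + 119·54
So 54·119 ≡ 1 (mod 257).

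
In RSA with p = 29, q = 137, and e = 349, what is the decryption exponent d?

φ(n) = (p−1)(q−1) = 28·136 = 3808.
Need d with 349·d ≡ 1 (mod 3808). Apply the extended Euclidean algorithm:
3808 = 10*349 + 318
349 = 1*318 + 31
318 = 10*31 + 8
31 = 3*8 + 7
8 = 1*7 + 1
7 = 7*1 + 0
Back-substitute:
1 = 8 − 7
1 = −31 + 4·8
1 = 4·318 − 41·31
1 = −41·349 + 45·318
1 = 45·3808 − 491·349
So 349·(-491) ≡ 1 (mod 3808), hence d ≡ -491 ≡ 3317 (mod 3808).

3317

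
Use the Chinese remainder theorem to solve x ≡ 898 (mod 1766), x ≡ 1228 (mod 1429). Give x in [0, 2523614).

2121864

Write x = 898 + 1766·k. Then 1766·k ≡ 1228 − 898 ≡ 330 (mod 1429).
Need 1766⁻¹ mod 1429. Extended Euclid on (1429, 337):
1429 = 4·337 + 81
337 = 4·81 + 13
81 = 6·13 + 3
13 = 4·3 + 1
3 = 3·1 + 0
Back-substitute:
1 = 13 − 4·3
1 = −4·81 + 25·13
1 = 25·337 − 104·81
1 = −104·1429 + 441·337
1766⁻¹ ≡ 441 (mod 1429), so k ≡ 441·330 ≡ 1201 (mod 1429).
x = 898 + 1766·1201 = 2121864.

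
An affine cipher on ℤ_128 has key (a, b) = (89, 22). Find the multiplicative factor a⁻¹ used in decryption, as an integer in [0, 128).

105

gcd(128, 89) by repeated division:
128 = 1×89 + 39
89 = 2×39 + 11
39 = 3×11 + 6
11 = 1×6 + 5
6 = 1×5 + 1
5 = 5×1 + 0
The gcd is 1. Working backward:
1 = 6 − 5
1 = −11 + 2·6
1 = 2·39 − 7·11
1 = −7·89 + 16·39
1 = 16·128 − 23·89
Thus 89·(-23) ≡ 1 (mod 128); reducing, -23 mod 128 = 105.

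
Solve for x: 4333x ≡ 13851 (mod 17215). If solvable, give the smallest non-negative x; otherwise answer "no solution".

First find gcd(4333, 17215):
17215 = 3·4333 + 4216
4333 = 1·4216 + 117
4216 = 36·117 + 4
117 = 29·4 + 1
4 = 4·1 + 0
gcd = 1, so a unique solution mod 17215 exists.
Back-substitute for the Bézout coefficients:
1 = 117 − 29·4
1 = −29·4216 + 1045·117
1 = 1045·4333 − 1074·4216
1 = −1074·17215 + 4267·4333
So 4333·(4267) ≡ 1 (mod 17215), giving 4333⁻¹ ≡ 4267.
x ≡ 4333⁻¹·13851 ≡ 4267·13851 ≡ 3122 (mod 17215).

3122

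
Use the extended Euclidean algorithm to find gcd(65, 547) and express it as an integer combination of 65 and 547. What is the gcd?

1

Repeated division:
547 = 8×65 + 27
65 = 2×27 + 11
27 = 2×11 + 5
11 = 2×5 + 1
5 = 5×1 + 0
gcd(65, 547) = 1.
Express as a combination:
1 = 11 − 2·5
1 = −2·27 + 5·11
1 = 5·65 − 12·27
1 = −12·547 + 101·65
So 1 = (-12)·547 + (101)·65.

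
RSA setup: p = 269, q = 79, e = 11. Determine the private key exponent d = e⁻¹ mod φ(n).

15203

φ(n) = (p−1)(q−1) = 268·78 = 20904.
Need d with 11·d ≡ 1 (mod 20904). Apply the extended Euclidean algorithm:
20904 = 1900·11 + 4
11 = 2·4 + 3
4 = 1·3 + 1
3 = 3·1 + 0
Back-substitute:
1 = 4 − 3
1 = −11 + 3·4
1 = 3·20904 − 5701·11
So 11·(-5701) ≡ 1 (mod 20904), hence d ≡ -5701 ≡ 15203 (mod 20904).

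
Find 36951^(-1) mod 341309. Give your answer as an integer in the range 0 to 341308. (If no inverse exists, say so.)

167768

Run Euclid on (341309, 36951):
341309 = 9*36951 + 8750
36951 = 4*8750 + 1951
8750 = 4*1951 + 946
1951 = 2*946 + 59
946 = 16*59 + 2
59 = 29*2 + 1
2 = 2*1 + 0
gcd = 1, so the inverse exists. Back-substitute:
1 = 59 − 29·2
1 = −29·946 + 465·59
1 = 465·1951 − 959·946
1 = −959·8750 + 4301·1951
1 = 4301·36951 − 18163·8750
1 = −18163·341309 + 167768·36951
So 36951·167768 ≡ 1 (mod 341309).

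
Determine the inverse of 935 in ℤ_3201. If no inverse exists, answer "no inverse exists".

Compute gcd(935, 3201):
3201 = 3*935 + 396
935 = 2*396 + 143
396 = 2*143 + 110
143 = 1*110 + 33
110 = 3*33 + 11
33 = 3*11 + 0
Since gcd = 11 > 1, 935 is not a unit mod 3201.

no inverse exists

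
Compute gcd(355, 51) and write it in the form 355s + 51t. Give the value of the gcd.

1

Apply Euclid's algorithm to 355 and 51:
355 = 6·51 + 49
51 = 1·49 + 2
49 = 24·2 + 1
2 = 2·1 + 0
gcd(355, 51) = 1.
Working backward:
1 = 49 − 24·2
1 = −24·51 + 25·49
1 = 25·355 − 174·51
So 1 = (25)·355 + (-174)·51.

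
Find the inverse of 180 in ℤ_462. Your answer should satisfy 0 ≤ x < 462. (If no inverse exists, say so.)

no inverse exists

Euclidean algorithm on 462, 180:
462 = 2*180 + 102
180 = 1*102 + 78
102 = 1*78 + 24
78 = 3*24 + 6
24 = 4*6 + 0
gcd(180, 462) = 6 ≠ 1, so 180 has no multiplicative inverse modulo 462.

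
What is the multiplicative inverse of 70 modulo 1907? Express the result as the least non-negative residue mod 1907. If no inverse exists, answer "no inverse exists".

gcd(1907, 70) by repeated division:
1907 = 27×70 + 17
70 = 4×17 + 2
17 = 8×2 + 1
2 = 2×1 + 0
Since gcd(70, 1907) = 1, back-substitute to write 1 as a combination:
1 = 17 − 8·2
1 = −8·70 + 33·17
1 = 33·1907 − 899·70
So 70·(-899) ≡ 1 (mod 1907), and -899 ≡ 1008 (mod 1907).

1008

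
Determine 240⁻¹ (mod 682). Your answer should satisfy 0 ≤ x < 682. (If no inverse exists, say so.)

Compute gcd(240, 682):
682 = 2×240 + 202
240 = 1×202 + 38
202 = 5×38 + 12
38 = 3×12 + 2
12 = 6×2 + 0
Since gcd = 2 > 1, 240 is not a unit mod 682.

no inverse exists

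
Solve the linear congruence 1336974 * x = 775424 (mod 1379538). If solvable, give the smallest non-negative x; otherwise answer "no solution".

gcd(1336974, 1379538):
1379538 = 1*1336974 + 42564
1336974 = 31*42564 + 17490
42564 = 2*17490 + 7584
17490 = 2*7584 + 2322
7584 = 3*2322 + 618
2322 = 3*618 + 468
618 = 1*468 + 150
468 = 3*150 + 18
150 = 8*18 + 6
18 = 3*6 + 0
gcd = 6, but 6 ∤ 775424, so the congruence has no solution.

no solution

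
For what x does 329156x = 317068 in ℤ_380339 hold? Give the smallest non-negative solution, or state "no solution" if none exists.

104005

First find gcd(329156, 380339):
380339 = 1×329156 + 51183
329156 = 6×51183 + 22058
51183 = 2×22058 + 7067
22058 = 3×7067 + 857
7067 = 8×857 + 211
857 = 4×211 + 13
211 = 16×13 + 3
13 = 4×3 + 1
3 = 3×1 + 0
gcd = 1, so a unique solution mod 380339 exists.
Back-substitute for the Bézout coefficients:
1 = 13 − 4·3
1 = −4·211 + 65·13
1 = 65·857 − 264·211
1 = −264·7067 + 2177·857
1 = 2177·22058 − 6795·7067
1 = −6795·51183 + 15767·22058
1 = 15767·329156 − 101397·51183
1 = −101397·380339 + 117164·329156
So 329156·(117164) ≡ 1 (mod 380339), giving 329156⁻¹ ≡ 117164.
x ≡ 329156⁻¹·317068 ≡ 117164·317068 ≡ 104005 (mod 380339).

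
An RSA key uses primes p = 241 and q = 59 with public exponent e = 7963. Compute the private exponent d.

7987

φ(n) = (p−1)(q−1) = 240·58 = 13920.
Need d with 7963·d ≡ 1 (mod 13920). Apply the extended Euclidean algorithm:
13920 = 1×7963 + 5957
7963 = 1×5957 + 2006
5957 = 2×2006 + 1945
2006 = 1×1945 + 61
1945 = 31×61 + 54
61 = 1×54 + 7
54 = 7×7 + 5
7 = 1×5 + 2
5 = 2×2 + 1
2 = 2×1 + 0
Back-substitute:
1 = 5 − 2·2
1 = −2·7 + 3·5
1 = 3·54 − 23·7
1 = −23·61 + 26·54
1 = 26·1945 − 829·61
1 = −829·2006 + 855·1945
1 = 855·5957 − 2539·2006
1 = −2539·7963 + 3394·5957
1 = 3394·13920 − 5933·7963
So 7963·(-5933) ≡ 1 (mod 13920), hence d ≡ -5933 ≡ 7987 (mod 13920).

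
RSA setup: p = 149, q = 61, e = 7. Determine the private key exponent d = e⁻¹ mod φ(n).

6343

φ(n) = (p−1)(q−1) = 148·60 = 8880.
Need d with 7·d ≡ 1 (mod 8880). Apply the extended Euclidean algorithm:
8880 = 1268*7 + 4
7 = 1*4 + 3
4 = 1*3 + 1
3 = 3*1 + 0
Back-substitute:
1 = 4 − 3
1 = −7 + 2·4
1 = 2·8880 − 2537·7
So 7·(-2537) ≡ 1 (mod 8880), hence d ≡ -2537 ≡ 6343 (mod 8880).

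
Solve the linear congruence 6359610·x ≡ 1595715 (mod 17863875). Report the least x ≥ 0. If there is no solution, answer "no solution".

513194

First find gcd(6359610, 17863875):
17863875 = 2*6359610 + 5144655
6359610 = 1*5144655 + 1214955
5144655 = 4*1214955 + 284835
1214955 = 4*284835 + 75615
284835 = 3*75615 + 57990
75615 = 1*57990 + 17625
57990 = 3*17625 + 5115
17625 = 3*5115 + 2280
5115 = 2*2280 + 555
2280 = 4*555 + 60
555 = 9*60 + 15
60 = 4*15 + 0
gcd = 15 and 15 | 1595715, so solutions exist. Divide through by 15: 423974x ≡ 106381 (mod 1190925).
Now find 423974⁻¹ mod 1190925:
1190925 = 2×423974 + 342977
423974 = 1×342977 + 80997
342977 = 4×80997 + 18989
80997 = 4×18989 + 5041
18989 = 3×5041 + 3866
5041 = 1×3866 + 1175
3866 = 3×1175 + 341
1175 = 3×341 + 152
341 = 2×152 + 37
152 = 4×37 + 4
37 = 9×4 + 1
4 = 4×1 + 0
Back-substitute:
1 = 37 − 9·4
1 = −9·152 + 37·37
1 = 37·341 − 83·152
1 = −83·1175 + 286·341
1 = 286·3866 − 941·1175
1 = −941·5041 + 1227·3866
1 = 1227·18989 − 4622·5041
1 = −4622·80997 + 19715·18989
1 = 19715·342977 − 83482·80997
1 = −83482·423974 + 103197·342977
1 = 103197·1190925 − 289876·423974
So 423974·(-289876) ≡ 1 (mod 1190925), i.e. 423974⁻¹ ≡ 901049.
Then x ≡ 901049·106381 ≡ 513194 (mod 1190925); the smallest non-negative solution is x = 513194.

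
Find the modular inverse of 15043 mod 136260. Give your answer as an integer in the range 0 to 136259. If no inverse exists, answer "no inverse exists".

58687

Apply the Euclidean algorithm to 136260 and 15043:
136260 = 9·15043 + 873
15043 = 17·873 + 202
873 = 4·202 + 65
202 = 3·65 + 7
65 = 9·7 + 2
7 = 3·2 + 1
2 = 2·1 + 0
gcd = 1, so the inverse exists. Back-substitute:
1 = 7 − 3·2
1 = −3·65 + 28·7
1 = 28·202 − 87·65
1 = −87·873 + 376·202
1 = 376·15043 − 6479·873
1 = −6479·136260 + 58687·15043
So 15043·58687 ≡ 1 (mod 136260).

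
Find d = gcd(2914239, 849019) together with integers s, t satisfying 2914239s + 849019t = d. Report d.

1

Apply Euclid's algorithm to 2914239 and 849019:
2914239 = 3*849019 + 367182
849019 = 2*367182 + 114655
367182 = 3*114655 + 23217
114655 = 4*23217 + 21787
23217 = 1*21787 + 1430
21787 = 15*1430 + 337
1430 = 4*337 + 82
337 = 4*82 + 9
82 = 9*9 + 1
9 = 9*1 + 0
gcd(2914239, 849019) = 1.
Express as a combination:
1 = 82 − 9·9
1 = −9·337 + 37·82
1 = 37·1430 − 157·337
1 = −157·21787 + 2392·1430
1 = 2392·23217 − 2549·21787
1 = −2549·114655 + 12588·23217
1 = 12588·367182 − 40313·114655
1 = −40313·849019 + 93214·367182
1 = 93214·2914239 − 319955·849019
So 1 = (93214)·2914239 + (-319955)·849019.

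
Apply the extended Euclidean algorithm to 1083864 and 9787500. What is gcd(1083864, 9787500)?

Repeated division:
9787500 = 9*1083864 + 32724
1083864 = 33*32724 + 3972
32724 = 8*3972 + 948
3972 = 4*948 + 180
948 = 5*180 + 48
180 = 3*48 + 36
48 = 1*36 + 12
36 = 3*12 + 0
gcd(1083864, 9787500) = 12.
Express as a combination:
12 = 48 − 36
12 = −180 + 4·48
12 = 4·948 − 21·180
12 = −21·3972 + 88·948
12 = 88·32724 − 725·3972
12 = −725·1083864 + 24013·32724
12 = 24013·9787500 − 216842·1083864
So 12 = (24013)·9787500 + (-216842)·1083864.

12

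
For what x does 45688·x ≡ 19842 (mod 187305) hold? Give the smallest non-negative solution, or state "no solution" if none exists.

First find gcd(45688, 187305):
187305 = 4*45688 + 4553
45688 = 10*4553 + 158
4553 = 28*158 + 129
158 = 1*129 + 29
129 = 4*29 + 13
29 = 2*13 + 3
13 = 4*3 + 1
3 = 3*1 + 0
gcd = 1, so a unique solution mod 187305 exists.
Back-substitute for the Bézout coefficients:
1 = 13 − 4·3
1 = −4·29 + 9·13
1 = 9·129 − 40·29
1 = −40·158 + 49·129
1 = 49·4553 − 1412·158
1 = −1412·45688 + 14169·4553
1 = 14169·187305 − 58088·45688
So 45688·(-58088) ≡ 1 (mod 187305), giving 45688⁻¹ ≡ 129217.
x ≡ 45688⁻¹·19842 ≡ 129217·19842 ≡ 92874 (mod 187305).

92874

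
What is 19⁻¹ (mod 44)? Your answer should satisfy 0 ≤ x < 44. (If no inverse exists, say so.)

Apply the Euclidean algorithm to 44 and 19:
44 = 2*19 + 6
19 = 3*6 + 1
6 = 6*1 + 0
Since gcd(19, 44) = 1, back-substitute to write 1 as a combination:
1 = 19 − 3·6
1 = −3·44 + 7·19
So 19·7 ≡ 1 (mod 44).

7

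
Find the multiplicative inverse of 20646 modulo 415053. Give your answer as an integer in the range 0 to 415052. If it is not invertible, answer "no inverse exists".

Compute gcd(20646, 415053):
415053 = 20·20646 + 2133
20646 = 9·2133 + 1449
2133 = 1·1449 + 684
1449 = 2·684 + 81
684 = 8·81 + 36
81 = 2·36 + 9
36 = 4·9 + 0
Since gcd = 9 > 1, 20646 is not a unit mod 415053.

no inverse exists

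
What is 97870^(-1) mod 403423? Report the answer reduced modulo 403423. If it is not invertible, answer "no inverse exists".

Apply the Euclidean algorithm to 403423 and 97870:
403423 = 4·97870 + 11943
97870 = 8·11943 + 2326
11943 = 5·2326 + 313
2326 = 7·313 + 135
313 = 2·135 + 43
135 = 3·43 + 6
43 = 7·6 + 1
6 = 6·1 + 0
gcd = 1, so the inverse exists. Back-substitute:
1 = 43 − 7·6
1 = −7·135 + 22·43
1 = 22·313 − 51·135
1 = −51·2326 + 379·313
1 = 379·11943 − 1946·2326
1 = −1946·97870 + 15947·11943
1 = 15947·403423 − 65734·97870
Thus 97870·(-65734) ≡ 1 (mod 403423); reducing, -65734 mod 403423 = 337689.

337689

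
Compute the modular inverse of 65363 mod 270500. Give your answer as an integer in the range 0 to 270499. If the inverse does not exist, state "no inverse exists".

69927

gcd(270500, 65363) by repeated division:
270500 = 4·65363 + 9048
65363 = 7·9048 + 2027
9048 = 4·2027 + 940
2027 = 2·940 + 147
940 = 6·147 + 58
147 = 2·58 + 31
58 = 1·31 + 27
31 = 1·27 + 4
27 = 6·4 + 3
4 = 1·3 + 1
3 = 3·1 + 0
Since gcd(65363, 270500) = 1, back-substitute to write 1 as a combination:
1 = 4 − 3
1 = −27 + 7·4
1 = 7·31 − 8·27
1 = −8·58 + 15·31
1 = 15·147 − 38·58
1 = −38·940 + 243·147
1 = 243·2027 − 524·940
1 = −524·9048 + 2339·2027
1 = 2339·65363 − 16897·9048
1 = −16897·270500 + 69927·65363
So 65363·69927 ≡ 1 (mod 270500).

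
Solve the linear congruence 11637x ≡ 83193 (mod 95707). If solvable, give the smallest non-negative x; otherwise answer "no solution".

First find gcd(11637, 95707):
95707 = 8*11637 + 2611
11637 = 4*2611 + 1193
2611 = 2*1193 + 225
1193 = 5*225 + 68
225 = 3*68 + 21
68 = 3*21 + 5
21 = 4*5 + 1
5 = 5*1 + 0
gcd = 1, so a unique solution mod 95707 exists.
Back-substitute for the Bézout coefficients:
1 = 21 − 4·5
1 = −4·68 + 13·21
1 = 13·225 − 43·68
1 = −43·1193 + 228·225
1 = 228·2611 − 499·1193
1 = −499·11637 + 2224·2611
1 = 2224·95707 − 18291·11637
So 11637·(-18291) ≡ 1 (mod 95707), giving 11637⁻¹ ≡ 77416.
x ≡ 11637⁻¹·83193 ≡ 77416·83193 ≡ 58137 (mod 95707).

58137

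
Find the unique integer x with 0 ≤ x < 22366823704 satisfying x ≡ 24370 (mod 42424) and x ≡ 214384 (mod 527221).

Write x = 24370 + 42424·k. Then 42424·k ≡ 214384 − 24370 ≡ 190014 (mod 527221).
Need 42424⁻¹ mod 527221. Extended Euclid on (527221, 42424):
527221 = 12*42424 + 18133
42424 = 2*18133 + 6158
18133 = 2*6158 + 5817
6158 = 1*5817 + 341
5817 = 17*341 + 20
341 = 17*20 + 1
20 = 20*1 + 0
Back-substitute:
1 = 341 − 17·20
1 = −17·5817 + 290·341
1 = 290·6158 − 307·5817
1 = −307·18133 + 904·6158
1 = 904·42424 − 2115·18133
1 = −2115·527221 + 26284·42424
42424⁻¹ ≡ 26284 (mod 527221), so k ≡ 26284·190014 ≡ 490664 (mod 527221).
x = 24370 + 42424·490664 = 20815953906.

20815953906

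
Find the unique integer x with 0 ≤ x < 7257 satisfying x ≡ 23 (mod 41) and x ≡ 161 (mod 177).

Write x = 23 + 41·k. Then 41·k ≡ 161 − 23 ≡ 138 (mod 177).
Need 41⁻¹ mod 177. Extended Euclid on (177, 41):
177 = 4*41 + 13
41 = 3*13 + 2
13 = 6*2 + 1
2 = 2*1 + 0
Back-substitute:
1 = 13 − 6·2
1 = −6·41 + 19·13
1 = 19·177 − 82·41
41⁻¹ ≡ 95 (mod 177), so k ≡ 95·138 ≡ 12 (mod 177).
x = 23 + 41·12 = 515.

515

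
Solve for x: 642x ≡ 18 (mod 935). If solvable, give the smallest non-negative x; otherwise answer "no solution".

769

First find gcd(642, 935):
935 = 1×642 + 293
642 = 2×293 + 56
293 = 5×56 + 13
56 = 4×13 + 4
13 = 3×4 + 1
4 = 4×1 + 0
gcd = 1, so a unique solution mod 935 exists.
Back-substitute for the Bézout coefficients:
1 = 13 − 3·4
1 = −3·56 + 13·13
1 = 13·293 − 68·56
1 = −68·642 + 149·293
1 = 149·935 − 217·642
So 642·(-217) ≡ 1 (mod 935), giving 642⁻¹ ≡ 718.
x ≡ 642⁻¹·18 ≡ 718·18 ≡ 769 (mod 935).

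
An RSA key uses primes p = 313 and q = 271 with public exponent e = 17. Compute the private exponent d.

φ(n) = (p−1)(q−1) = 312·270 = 84240.
Need d with 17·d ≡ 1 (mod 84240). Apply the extended Euclidean algorithm:
84240 = 4955*17 + 5
17 = 3*5 + 2
5 = 2*2 + 1
2 = 2*1 + 0
Back-substitute:
1 = 5 − 2·2
1 = −2·17 + 7·5
1 = 7·84240 − 34687·17
So 17·(-34687) ≡ 1 (mod 84240), hence d ≡ -34687 ≡ 49553 (mod 84240).

49553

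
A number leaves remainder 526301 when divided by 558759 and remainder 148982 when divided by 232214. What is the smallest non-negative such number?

Write x = 526301 + 558759·k. Then 558759·k ≡ 148982 − 526301 ≡ 87109 (mod 232214).
Need 558759⁻¹ mod 232214. Extended Euclid on (232214, 94331):
232214 = 2×94331 + 43552
94331 = 2×43552 + 7227
43552 = 6×7227 + 190
7227 = 38×190 + 7
190 = 27×7 + 1
7 = 7×1 + 0
Back-substitute:
1 = 190 − 27·7
1 = −27·7227 + 1027·190
1 = 1027·43552 − 6189·7227
1 = −6189·94331 + 13405·43552
1 = 13405·232214 − 32999·94331
558759⁻¹ ≡ 199215 (mod 232214), so k ≡ 199215·87109 ≡ 67215 (mod 232214).
x = 526301 + 558759·67215 = 37557512486.

37557512486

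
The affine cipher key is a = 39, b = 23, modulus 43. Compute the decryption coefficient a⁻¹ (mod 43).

32

Run Euclid on (43, 39):
43 = 1×39 + 4
39 = 9×4 + 3
4 = 1×3 + 1
3 = 3×1 + 0
The gcd is 1. Working backward:
1 = 4 − 3
1 = −39 + 10·4
1 = 10·43 − 11·39
So 39·(-11) ≡ 1 (mod 43), and -11 ≡ 32 (mod 43).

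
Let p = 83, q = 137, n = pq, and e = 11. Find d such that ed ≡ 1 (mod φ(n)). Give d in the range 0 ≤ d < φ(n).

φ(n) = (p−1)(q−1) = 82·136 = 11152.
Need d with 11·d ≡ 1 (mod 11152). Apply the extended Euclidean algorithm:
11152 = 1013×11 + 9
11 = 1×9 + 2
9 = 4×2 + 1
2 = 2×1 + 0
Back-substitute:
1 = 9 − 4·2
1 = −4·11 + 5·9
1 = 5·11152 − 5069·11
So 11·(-5069) ≡ 1 (mod 11152), hence d ≡ -5069 ≡ 6083 (mod 11152).

6083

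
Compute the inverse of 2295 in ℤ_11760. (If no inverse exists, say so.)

no inverse exists

Compute gcd(2295, 11760):
11760 = 5*2295 + 285
2295 = 8*285 + 15
285 = 19*15 + 0
Since gcd = 15 > 1, 2295 is not a unit mod 11760.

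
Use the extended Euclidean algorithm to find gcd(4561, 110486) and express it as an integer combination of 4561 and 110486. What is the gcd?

1

Repeated division:
110486 = 24·4561 + 1022
4561 = 4·1022 + 473
1022 = 2·473 + 76
473 = 6·76 + 17
76 = 4·17 + 8
17 = 2·8 + 1
8 = 8·1 + 0
gcd(4561, 110486) = 1.
Working backward:
1 = 17 − 2·8
1 = −2·76 + 9·17
1 = 9·473 − 56·76
1 = −56·1022 + 121·473
1 = 121·4561 − 540·1022
1 = −540·110486 + 13081·4561
So 1 = (-540)·110486 + (13081)·4561.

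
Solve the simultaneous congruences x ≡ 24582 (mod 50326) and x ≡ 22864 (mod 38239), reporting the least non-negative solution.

774592048

Write x = 24582 + 50326·k. Then 50326·k ≡ 22864 − 24582 ≡ 36521 (mod 38239).
Need 50326⁻¹ mod 38239. Extended Euclid on (38239, 12087):
38239 = 3·12087 + 1978
12087 = 6·1978 + 219
1978 = 9·219 + 7
219 = 31·7 + 2
7 = 3·2 + 1
2 = 2·1 + 0
Back-substitute:
1 = 7 − 3·2
1 = −3·219 + 94·7
1 = 94·1978 − 849·219
1 = −849·12087 + 5188·1978
1 = 5188·38239 − 16413·12087
50326⁻¹ ≡ 21826 (mod 38239), so k ≡ 21826·36521 ≡ 15391 (mod 38239).
x = 24582 + 50326·15391 = 774592048.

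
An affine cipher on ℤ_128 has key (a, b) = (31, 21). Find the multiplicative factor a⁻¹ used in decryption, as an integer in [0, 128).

Run Euclid on (128, 31):
128 = 4·31 + 4
31 = 7·4 + 3
4 = 1·3 + 1
3 = 3·1 + 0
gcd = 1, so the inverse exists. Back-substitute:
1 = 4 − 3
1 = −31 + 8·4
1 = 8·128 − 33·31
So 31·(-33) ≡ 1 (mod 128), and -33 ≡ 95 (mod 128).

95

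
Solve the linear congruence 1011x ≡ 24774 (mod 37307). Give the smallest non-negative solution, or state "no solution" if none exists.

First find gcd(1011, 37307):
37307 = 36*1011 + 911
1011 = 1*911 + 100
911 = 9*100 + 11
100 = 9*11 + 1
11 = 11*1 + 0
gcd = 1, so a unique solution mod 37307 exists.
Back-substitute for the Bézout coefficients:
1 = 100 − 9·11
1 = −9·911 + 82·100
1 = 82·1011 − 91·911
1 = −91·37307 + 3358·1011
So 1011·(3358) ≡ 1 (mod 37307), giving 1011⁻¹ ≡ 3358.
x ≡ 1011⁻¹·24774 ≡ 3358·24774 ≡ 33789 (mod 37307).

33789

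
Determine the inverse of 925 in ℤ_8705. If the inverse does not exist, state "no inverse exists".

Compute gcd(925, 8705):
8705 = 9·925 + 380
925 = 2·380 + 165
380 = 2·165 + 50
165 = 3·50 + 15
50 = 3·15 + 5
15 = 3·5 + 0
gcd(925, 8705) = 5 ≠ 1, so 925 has no multiplicative inverse modulo 8705.

no inverse exists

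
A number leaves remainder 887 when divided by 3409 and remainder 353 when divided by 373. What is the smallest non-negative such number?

Write x = 887 + 3409·k. Then 3409·k ≡ 353 − 887 ≡ 212 (mod 373).
Need 3409⁻¹ mod 373. Extended Euclid on (373, 52):
373 = 7×52 + 9
52 = 5×9 + 7
9 = 1×7 + 2
7 = 3×2 + 1
2 = 2×1 + 0
Back-substitute:
1 = 7 − 3·2
1 = −3·9 + 4·7
1 = 4·52 − 23·9
1 = −23·373 + 165·52
3409⁻¹ ≡ 165 (mod 373), so k ≡ 165·212 ≡ 291 (mod 373).
x = 887 + 3409·291 = 992906.

992906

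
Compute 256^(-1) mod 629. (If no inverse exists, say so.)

86

Apply the Euclidean algorithm to 629 and 256:
629 = 2·256 + 117
256 = 2·117 + 22
117 = 5·22 + 7
22 = 3·7 + 1
7 = 7·1 + 0
Since gcd(256, 629) = 1, back-substitute to write 1 as a combination:
1 = 22 − 3·7
1 = −3·117 + 16·22
1 = 16·256 − 35·117
1 = −35·629 + 86·256
So 256·86 ≡ 1 (mod 629).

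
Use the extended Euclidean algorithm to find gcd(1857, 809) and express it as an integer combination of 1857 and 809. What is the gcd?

Repeated division:
1857 = 2·809 + 239
809 = 3·239 + 92
239 = 2·92 + 55
92 = 1·55 + 37
55 = 1·37 + 18
37 = 2·18 + 1
18 = 18·1 + 0
gcd(1857, 809) = 1.
Working backward:
1 = 37 − 2·18
1 = −2·55 + 3·37
1 = 3·92 − 5·55
1 = −5·239 + 13·92
1 = 13·809 − 44·239
1 = −44·1857 + 101·809
So 1 = (-44)·1857 + (101)·809.

1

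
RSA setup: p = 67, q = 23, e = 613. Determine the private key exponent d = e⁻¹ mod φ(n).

φ(n) = (p−1)(q−1) = 66·22 = 1452.
Need d with 613·d ≡ 1 (mod 1452). Apply the extended Euclidean algorithm:
1452 = 2×613 + 226
613 = 2×226 + 161
226 = 1×161 + 65
161 = 2×65 + 31
65 = 2×31 + 3
31 = 10×3 + 1
3 = 3×1 + 0
Back-substitute:
1 = 31 − 10·3
1 = −10·65 + 21·31
1 = 21·161 − 52·65
1 = −52·226 + 73·161
1 = 73·613 − 198·226
1 = −198·1452 + 469·613
So 613·469 ≡ 1 (mod 1452), hence d = 469.

469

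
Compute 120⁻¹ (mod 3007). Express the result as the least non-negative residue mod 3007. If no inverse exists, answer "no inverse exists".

Extended Euclidean algorithm:
3007 = 25*120 + 7
120 = 17*7 + 1
7 = 7*1 + 0
Since gcd(120, 3007) = 1, back-substitute to write 1 as a combination:
1 = 120 − 17·7
1 = −17·3007 + 426·120
So 120·426 ≡ 1 (mod 3007).

426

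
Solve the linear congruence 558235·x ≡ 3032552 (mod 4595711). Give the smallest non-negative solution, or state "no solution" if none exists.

2632725

First find gcd(558235, 4595711):
4595711 = 8×558235 + 129831
558235 = 4×129831 + 38911
129831 = 3×38911 + 13098
38911 = 2×13098 + 12715
13098 = 1×12715 + 383
12715 = 33×383 + 76
383 = 5×76 + 3
76 = 25×3 + 1
3 = 3×1 + 0
gcd = 1, so a unique solution mod 4595711 exists.
Back-substitute for the Bézout coefficients:
1 = 76 − 25·3
1 = −25·383 + 126·76
1 = 126·12715 − 4183·383
1 = −4183·13098 + 4309·12715
1 = 4309·38911 − 12801·13098
1 = −12801·129831 + 42712·38911
1 = 42712·558235 − 183649·129831
1 = −183649·4595711 + 1511904·558235
So 558235·(1511904) ≡ 1 (mod 4595711), giving 558235⁻¹ ≡ 1511904.
x ≡ 558235⁻¹·3032552 ≡ 1511904·3032552 ≡ 2632725 (mod 4595711).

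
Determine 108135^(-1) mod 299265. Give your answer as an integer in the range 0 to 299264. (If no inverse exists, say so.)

no inverse exists

Euclidean algorithm on 299265, 108135:
299265 = 2·108135 + 82995
108135 = 1·82995 + 25140
82995 = 3·25140 + 7575
25140 = 3·7575 + 2415
7575 = 3·2415 + 330
2415 = 7·330 + 105
330 = 3·105 + 15
105 = 7·15 + 0
gcd(108135, 299265) = 15 ≠ 1, so 108135 has no multiplicative inverse modulo 299265.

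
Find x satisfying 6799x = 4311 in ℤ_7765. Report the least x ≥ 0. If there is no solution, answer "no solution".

5759

First find gcd(6799, 7765):
7765 = 1×6799 + 966
6799 = 7×966 + 37
966 = 26×37 + 4
37 = 9×4 + 1
4 = 4×1 + 0
gcd = 1, so a unique solution mod 7765 exists.
Back-substitute for the Bézout coefficients:
1 = 37 − 9·4
1 = −9·966 + 235·37
1 = 235·6799 − 1654·966
1 = −1654·7765 + 1889·6799
So 6799·(1889) ≡ 1 (mod 7765), giving 6799⁻¹ ≡ 1889.
x ≡ 6799⁻¹·4311 ≡ 1889·4311 ≡ 5759 (mod 7765).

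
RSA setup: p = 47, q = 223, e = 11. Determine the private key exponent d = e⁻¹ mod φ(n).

φ(n) = (p−1)(q−1) = 46·222 = 10212.
Need d with 11·d ≡ 1 (mod 10212). Apply the extended Euclidean algorithm:
10212 = 928×11 + 4
11 = 2×4 + 3
4 = 1×3 + 1
3 = 3×1 + 0
Back-substitute:
1 = 4 − 3
1 = −11 + 3·4
1 = 3·10212 − 2785·11
So 11·(-2785) ≡ 1 (mod 10212), hence d ≡ -2785 ≡ 7427 (mod 10212).

7427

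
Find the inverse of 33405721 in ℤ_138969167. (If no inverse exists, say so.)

Apply the Euclidean algorithm to 138969167 and 33405721:
138969167 = 4·33405721 + 5346283
33405721 = 6·5346283 + 1328023
5346283 = 4·1328023 + 34191
1328023 = 38·34191 + 28765
34191 = 1·28765 + 5426
28765 = 5·5426 + 1635
5426 = 3·1635 + 521
1635 = 3·521 + 72
521 = 7·72 + 17
72 = 4·17 + 4
17 = 4·4 + 1
4 = 4·1 + 0
Since gcd(33405721, 138969167) = 1, back-substitute to write 1 as a combination:
1 = 17 − 4·4
1 = −4·72 + 17·17
1 = 17·521 − 123·72
1 = −123·1635 + 386·521
1 = 386·5426 − 1281·1635
1 = −1281·28765 + 6791·5426
1 = 6791·34191 − 8072·28765
1 = −8072·1328023 + 313527·34191
1 = 313527·5346283 − 1262180·1328023
1 = −1262180·33405721 + 7886607·5346283
1 = 7886607·138969167 − 32808608·33405721
Hence 33405721⁻¹ ≡ -32808608 ≡ 106160559 (mod 138969167).

106160559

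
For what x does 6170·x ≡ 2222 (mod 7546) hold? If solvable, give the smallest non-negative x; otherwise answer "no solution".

First find gcd(6170, 7546):
7546 = 1*6170 + 1376
6170 = 4*1376 + 666
1376 = 2*666 + 44
666 = 15*44 + 6
44 = 7*6 + 2
6 = 3*2 + 0
gcd = 2 and 2 | 2222, so solutions exist. Divide through by 2: 3085x ≡ 1111 (mod 3773).
Now find 3085⁻¹ mod 3773:
3773 = 1×3085 + 688
3085 = 4×688 + 333
688 = 2×333 + 22
333 = 15×22 + 3
22 = 7×3 + 1
3 = 3×1 + 0
Back-substitute:
1 = 22 − 7·3
1 = −7·333 + 106·22
1 = 106·688 − 219·333
1 = −219·3085 + 982·688
1 = 982·3773 − 1201·3085
So 3085·(-1201) ≡ 1 (mod 3773), i.e. 3085⁻¹ ≡ 2572.
Then x ≡ 2572·1111 ≡ 1331 (mod 3773); the smallest non-negative solution is x = 1331.

1331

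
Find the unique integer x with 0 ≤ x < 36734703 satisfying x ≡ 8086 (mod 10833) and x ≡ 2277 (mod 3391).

27686401

Write x = 8086 + 10833·k. Then 10833·k ≡ 2277 − 8086 ≡ 973 (mod 3391).
Need 10833⁻¹ mod 3391. Extended Euclid on (3391, 660):
3391 = 5·660 + 91
660 = 7·91 + 23
91 = 3·23 + 22
23 = 1·22 + 1
22 = 22·1 + 0
Back-substitute:
1 = 23 − 22
1 = −91 + 4·23
1 = 4·660 − 29·91
1 = −29·3391 + 149·660
10833⁻¹ ≡ 149 (mod 3391), so k ≡ 149·973 ≡ 2555 (mod 3391).
x = 8086 + 10833·2555 = 27686401.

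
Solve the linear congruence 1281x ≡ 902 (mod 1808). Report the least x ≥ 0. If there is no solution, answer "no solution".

First find gcd(1281, 1808):
1808 = 1×1281 + 527
1281 = 2×527 + 227
527 = 2×227 + 73
227 = 3×73 + 8
73 = 9×8 + 1
8 = 8×1 + 0
gcd = 1, so a unique solution mod 1808 exists.
Back-substitute for the Bézout coefficients:
1 = 73 − 9·8
1 = −9·227 + 28·73
1 = 28·527 − 65·227
1 = −65·1281 + 158·527
1 = 158·1808 − 223·1281
So 1281·(-223) ≡ 1 (mod 1808), giving 1281⁻¹ ≡ 1585.
x ≡ 1281⁻¹·902 ≡ 1585·902 ≡ 1350 (mod 1808).

1350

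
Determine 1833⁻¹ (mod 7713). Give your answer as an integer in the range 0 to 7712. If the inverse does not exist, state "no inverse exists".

no inverse exists

Euclidean algorithm on 7713, 1833:
7713 = 4·1833 + 381
1833 = 4·381 + 309
381 = 1·309 + 72
309 = 4·72 + 21
72 = 3·21 + 9
21 = 2·9 + 3
9 = 3·3 + 0
The gcd is 3, not 1, hence no inverse exists.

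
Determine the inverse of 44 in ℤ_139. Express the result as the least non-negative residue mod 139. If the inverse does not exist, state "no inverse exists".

79

gcd(139, 44) by repeated division:
139 = 3*44 + 7
44 = 6*7 + 2
7 = 3*2 + 1
2 = 2*1 + 0
gcd = 1, so the inverse exists. Back-substitute:
1 = 7 − 3·2
1 = −3·44 + 19·7
1 = 19·139 − 60·44
Hence 44⁻¹ ≡ -60 ≡ 79 (mod 139).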